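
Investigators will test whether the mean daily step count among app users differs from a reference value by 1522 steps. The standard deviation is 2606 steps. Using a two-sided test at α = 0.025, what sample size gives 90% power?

37

For a one-sample z-test, n = ((z_{α/2} + z_β)·σ/δ)².
z_{α/2} = 2.241 (two-sided α = 0.025); z_β = 1.282 (power 90% → β = 0.1).
n = (3.523 × 2606 / 1522)² = 36.39
Round up: n = 37.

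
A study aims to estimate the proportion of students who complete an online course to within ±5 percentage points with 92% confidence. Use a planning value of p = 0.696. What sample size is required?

260

For a proportion with margin E = 0.05 at 92% confidence, z = 1.751.
n = p̂(1−p̂)(z/E)² = 0.696 × 0.304 × (1.751/0.05)² = 259.49
Round up: n = 260.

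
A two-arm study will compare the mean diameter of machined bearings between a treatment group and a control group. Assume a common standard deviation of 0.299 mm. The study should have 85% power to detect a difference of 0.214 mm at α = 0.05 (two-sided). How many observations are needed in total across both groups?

For two equal groups, n per group = 2·((z_{α/2} + z_β)·σ/δ)².
z_{α/2} = 1.960; z_β = 1.036 (power 85%).
n = 2 × (2.996 × 0.299 / 0.214)² = 2 × 17.52 = 35.04
Round up: n = 36 per group.
Total across both groups: 2 × 36 = 72.

72 total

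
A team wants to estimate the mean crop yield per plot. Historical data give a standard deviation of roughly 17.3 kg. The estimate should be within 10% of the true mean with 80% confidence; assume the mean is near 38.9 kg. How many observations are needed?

For a mean, the margin of error is E = z·σ/√n, so n = (zσ/E)².
At 80% confidence, z = 1.282.
E = 10% of 38.9 = 3.89 kg.
n = (1.282 × 17.3 / 3.89)² = 32.51
Round up: n = 33.

33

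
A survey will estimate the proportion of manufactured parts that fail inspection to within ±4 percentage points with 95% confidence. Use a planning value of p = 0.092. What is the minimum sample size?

n = 201

For a proportion with margin E = 0.04 at 95% confidence, z = 1.960.
n = p̂(1−p̂)(z/E)² = 0.092 × 0.908 × (1.960/0.04)² = 200.57
Round up: n = 201.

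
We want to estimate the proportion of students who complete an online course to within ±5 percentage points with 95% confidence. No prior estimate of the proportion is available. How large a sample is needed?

For a proportion with margin E = 0.05 at 95% confidence, z = 1.960.
With no prior estimate, use p = 0.5, which maximizes p(1−p) at 0.25.
n = 0.25 × (z/E)² = 0.25 × (1.960/0.05)² = 384.16
Round up: n = 385.

385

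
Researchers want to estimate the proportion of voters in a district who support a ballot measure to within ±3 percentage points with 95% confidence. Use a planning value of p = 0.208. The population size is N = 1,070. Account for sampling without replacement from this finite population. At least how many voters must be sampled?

n = 425

For a proportion with margin E = 0.03 at 95% confidence, z = 1.960.
n = p̂(1−p̂)(z/E)² = 0.208 × 0.792 × (1.960/0.03)² = 703.17 — call this n₀.
Finite-population correction with N = 1,070: n = n₀ / (1 + (n₀−1)/N) = 703.17 / 1.656 = 424.62
Round up: n = 425.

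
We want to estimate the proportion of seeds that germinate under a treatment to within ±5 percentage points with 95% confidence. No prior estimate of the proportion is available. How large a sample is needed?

385

For a proportion with margin E = 0.05 at 95% confidence, z = 1.960.
With no prior estimate, use p = 0.5, which maximizes p(1−p) at 0.25.
n = 0.25 × (z/E)² = 0.25 × (1.960/0.05)² = 384.16
Round up: n = 385.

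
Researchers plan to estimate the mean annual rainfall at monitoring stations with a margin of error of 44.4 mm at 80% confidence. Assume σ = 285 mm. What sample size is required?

For a mean, the margin of error is E = z·σ/√n, so n = (zσ/E)².
At 80% confidence, z = 1.282.
n = (1.282 × 285 / 44.4)² = 67.72
Round up: n = 68.

68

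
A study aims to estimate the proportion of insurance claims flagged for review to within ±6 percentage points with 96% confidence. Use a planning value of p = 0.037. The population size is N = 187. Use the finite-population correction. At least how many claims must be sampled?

For a proportion with margin E = 0.06 at 96% confidence, z = 2.054.
n = p̂(1−p̂)(z/E)² = 0.037 × 0.963 × (2.054/0.06)² = 41.76 — call this n₀.
Finite-population correction with N = 187: n = n₀ / (1 + (n₀−1)/N) = 41.76 / 1.218 = 34.29
Round up: n = 35.

n = 35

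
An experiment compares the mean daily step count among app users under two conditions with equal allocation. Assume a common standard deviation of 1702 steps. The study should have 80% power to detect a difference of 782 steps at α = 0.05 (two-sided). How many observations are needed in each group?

75 per group

For two equal groups, n per group = 2·((z_{α/2} + z_β)·σ/δ)².
z_{α/2} = 1.960; z_β = 0.842 (power 80%).
n = 2 × (2.802 × 1702 / 782)² = 2 × 37.19 = 74.38
Round up: n = 75 per group.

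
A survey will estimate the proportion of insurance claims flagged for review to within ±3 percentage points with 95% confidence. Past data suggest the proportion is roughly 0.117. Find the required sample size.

441

For a proportion with margin E = 0.03 at 95% confidence, z = 1.960.
n = p̂(1−p̂)(z/E)² = 0.117 × 0.883 × (1.960/0.03)² = 440.98
Round up: n = 441.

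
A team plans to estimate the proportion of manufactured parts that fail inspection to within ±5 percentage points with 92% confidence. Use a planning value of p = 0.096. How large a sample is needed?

107

For a proportion with margin E = 0.05 at 92% confidence, z = 1.751.
n = p̂(1−p̂)(z/E)² = 0.096 × 0.904 × (1.751/0.05)² = 106.43
Round up: n = 107.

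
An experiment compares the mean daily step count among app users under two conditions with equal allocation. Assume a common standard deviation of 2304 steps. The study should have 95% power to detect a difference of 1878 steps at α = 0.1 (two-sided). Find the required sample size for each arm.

For two equal groups, n per group = 2·((z_{α/2} + z_β)·σ/δ)².
z_{α/2} = 1.645; z_β = 1.645 (power 95%).
n = 2 × (3.290 × 2304 / 1878)² = 2 × 16.29 = 32.58
Round up: n = 33 per group.

33 per group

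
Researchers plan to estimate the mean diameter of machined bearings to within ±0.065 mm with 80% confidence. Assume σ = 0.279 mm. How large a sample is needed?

For a mean, the margin of error is E = z·σ/√n, so n = (zσ/E)².
At 80% confidence, z = 1.282.
n = (1.282 × 0.279 / 0.065)² = 30.28
Round up: n = 31.

31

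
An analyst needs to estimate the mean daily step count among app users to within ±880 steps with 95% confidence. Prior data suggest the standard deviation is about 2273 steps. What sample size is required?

For a mean, the margin of error is E = z·σ/√n, so n = (zσ/E)².
At 95% confidence, z = 1.960.
n = (1.960 × 2273 / 880)² = 25.63
Round up: n = 26.

n = 26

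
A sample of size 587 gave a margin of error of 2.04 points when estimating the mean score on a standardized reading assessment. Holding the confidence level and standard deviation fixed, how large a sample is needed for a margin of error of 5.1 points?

94

Margin of error scales as 1/√n, so n₂ = n₁·(E₁/E₂)².
n₂ = 587 × (2.04/5.1)² = 587 × 0.16 = 93.92
Round up: n₂ = 94.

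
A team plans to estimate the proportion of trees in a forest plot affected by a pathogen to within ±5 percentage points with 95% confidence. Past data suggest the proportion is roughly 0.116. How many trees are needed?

n = 158

For a proportion with margin E = 0.05 at 95% confidence, z = 1.960.
n = p̂(1−p̂)(z/E)² = 0.116 × 0.884 × (1.960/0.05)² = 157.57
Round up: n = 158.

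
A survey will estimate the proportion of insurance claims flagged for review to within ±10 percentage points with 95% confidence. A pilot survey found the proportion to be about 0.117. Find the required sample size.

40

For a proportion with margin E = 0.1 at 95% confidence, z = 1.960.
n = p̂(1−p̂)(z/E)² = 0.117 × 0.883 × (1.960/0.1)² = 39.69
Round up: n = 40.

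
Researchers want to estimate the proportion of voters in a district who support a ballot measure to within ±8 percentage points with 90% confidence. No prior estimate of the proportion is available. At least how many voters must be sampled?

For a proportion with margin E = 0.08 at 90% confidence, z = 1.645.
With no prior estimate, use p = 0.5, which maximizes p(1−p) at 0.25.
n = 0.25 × (z/E)² = 0.25 × (1.645/0.08)² = 105.70
Round up: n = 106.

106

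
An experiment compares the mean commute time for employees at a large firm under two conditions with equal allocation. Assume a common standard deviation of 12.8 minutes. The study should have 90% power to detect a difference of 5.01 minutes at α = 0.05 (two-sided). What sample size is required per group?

For two equal groups, n per group = 2·((z_{α/2} + z_β)·σ/δ)².
z_{α/2} = 1.960; z_β = 1.282 (power 90%).
n = 2 × (3.242 × 12.8 / 5.01)² = 2 × 68.61 = 137.22
Round up: n = 138 per group.

138 per group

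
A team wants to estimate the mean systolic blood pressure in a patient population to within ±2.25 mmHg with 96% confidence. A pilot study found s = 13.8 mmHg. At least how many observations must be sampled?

For a mean, the margin of error is E = z·σ/√n, so n = (zσ/E)².
At 96% confidence, z = 2.054.
n = (2.054 × 13.8 / 2.25)² = 158.71
Round up: n = 159.

n = 159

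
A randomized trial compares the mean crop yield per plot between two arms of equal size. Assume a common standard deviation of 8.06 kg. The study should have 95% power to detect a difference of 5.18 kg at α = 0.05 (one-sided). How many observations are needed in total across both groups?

106 total

For two equal groups, n per group = 2·((z_α + z_β)·σ/δ)².
z_α = 1.645; z_β = 1.645 (power 95%).
n = 2 × (3.290 × 8.06 / 5.18)² = 2 × 26.21 = 52.42
Round up: n = 53 per group.
Total across both groups: 2 × 53 = 106.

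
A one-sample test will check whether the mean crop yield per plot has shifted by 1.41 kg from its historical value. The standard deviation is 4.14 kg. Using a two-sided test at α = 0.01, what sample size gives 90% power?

For a one-sample z-test, n = ((z_{α/2} + z_β)·σ/δ)².
z_{α/2} = 2.576 (two-sided α = 0.01); z_β = 1.282 (power 90% → β = 0.1).
n = (3.858 × 4.14 / 1.41)² = 128.32
Round up: n = 129.

129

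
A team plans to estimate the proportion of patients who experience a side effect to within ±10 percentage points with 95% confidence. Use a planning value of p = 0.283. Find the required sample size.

n = 78

For a proportion with margin E = 0.1 at 95% confidence, z = 1.960.
n = p̂(1−p̂)(z/E)² = 0.283 × 0.717 × (1.960/0.1)² = 77.95
Round up: n = 78.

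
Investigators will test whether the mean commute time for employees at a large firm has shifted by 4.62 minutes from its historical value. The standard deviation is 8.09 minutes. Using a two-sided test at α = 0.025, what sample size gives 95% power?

n = 47

For a one-sample z-test, n = ((z_{α/2} + z_β)·σ/δ)².
z_{α/2} = 2.241 (two-sided α = 0.025); z_β = 1.645 (power 95% → β = 0.05).
n = (3.886 × 8.09 / 4.62)² = 46.30
Round up: n = 47.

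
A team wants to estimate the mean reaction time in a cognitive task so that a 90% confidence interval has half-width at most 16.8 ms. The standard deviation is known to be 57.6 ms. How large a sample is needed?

32

For a mean, the margin of error is E = z·σ/√n, so n = (zσ/E)².
At 90% confidence, z = 1.645.
n = (1.645 × 57.6 / 16.8)² = 31.81
Round up: n = 32.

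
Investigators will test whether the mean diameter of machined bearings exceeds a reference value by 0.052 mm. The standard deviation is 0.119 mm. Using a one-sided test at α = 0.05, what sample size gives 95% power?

For a one-sample z-test, n = ((z_α + z_β)·σ/δ)².
z_α = 1.645 (one-sided α = 0.05); z_β = 1.645 (power 95% → β = 0.05).
n = (3.290 × 0.119 / 0.052)² = 56.69
Round up: n = 57.

n = 57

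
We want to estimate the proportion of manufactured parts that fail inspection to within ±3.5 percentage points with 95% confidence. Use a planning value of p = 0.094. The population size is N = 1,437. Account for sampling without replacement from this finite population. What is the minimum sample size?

226

For a proportion with margin E = 0.035 at 95% confidence, z = 1.960.
n = p̂(1−p̂)(z/E)² = 0.094 × 0.906 × (1.960/0.035)² = 267.07 — call this n₀.
Finite-population correction with N = 1,437: n = n₀ / (1 + (n₀−1)/N) = 267.07 / 1.185 = 225.38
Round up: n = 226.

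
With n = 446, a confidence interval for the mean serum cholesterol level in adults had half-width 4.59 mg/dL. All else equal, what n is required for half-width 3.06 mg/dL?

1004

Margin of error scales as 1/√n, so n₂ = n₁·(E₁/E₂)².
n₂ = 446 × (4.59/3.06)² = 446 × 2.25 = 1003.50
Round up: n₂ = 1004.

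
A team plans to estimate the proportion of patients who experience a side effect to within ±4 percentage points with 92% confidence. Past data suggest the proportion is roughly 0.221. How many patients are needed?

330

For a proportion with margin E = 0.04 at 92% confidence, z = 1.751.
n = p̂(1−p̂)(z/E)² = 0.221 × 0.779 × (1.751/0.04)² = 329.90
Round up: n = 330.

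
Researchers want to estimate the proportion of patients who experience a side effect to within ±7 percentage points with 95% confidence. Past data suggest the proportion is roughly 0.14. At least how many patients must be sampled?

95

For a proportion with margin E = 0.07 at 95% confidence, z = 1.960.
n = p̂(1−p̂)(z/E)² = 0.14 × 0.86 × (1.960/0.07)² = 94.39
Round up: n = 95.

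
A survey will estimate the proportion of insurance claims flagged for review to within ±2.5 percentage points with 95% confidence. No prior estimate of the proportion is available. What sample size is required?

For a proportion with margin E = 0.025 at 95% confidence, z = 1.960.
With no prior estimate, use p = 0.5, which maximizes p(1−p) at 0.25.
n = 0.25 × (z/E)² = 0.25 × (1.960/0.025)² = 1536.64
Round up: n = 1537.

n = 1537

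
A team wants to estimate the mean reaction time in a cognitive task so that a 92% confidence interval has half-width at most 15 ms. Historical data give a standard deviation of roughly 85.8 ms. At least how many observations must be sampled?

n = 101

For a mean, the margin of error is E = z·σ/√n, so n = (zσ/E)².
At 92% confidence, z = 1.751.
n = (1.751 × 85.8 / 15)² = 100.31
Round up: n = 101.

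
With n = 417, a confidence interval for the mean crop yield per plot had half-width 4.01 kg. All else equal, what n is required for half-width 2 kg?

1677

Margin of error scales as 1/√n, so n₂ = n₁·(E₁/E₂)².
n₂ = 417 × (4.01/2)² = 417 × 4.02 = 1676.34
Round up: n₂ = 1677.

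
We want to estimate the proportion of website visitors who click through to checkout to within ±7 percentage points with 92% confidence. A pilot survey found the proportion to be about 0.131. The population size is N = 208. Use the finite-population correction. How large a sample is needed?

For a proportion with margin E = 0.07 at 92% confidence, z = 1.751.
n = p̂(1−p̂)(z/E)² = 0.131 × 0.869 × (1.751/0.07)² = 71.23 — call this n₀.
Finite-population correction with N = 208: n = n₀ / (1 + (n₀−1)/N) = 71.23 / 1.338 = 53.24
Round up: n = 54.

n = 54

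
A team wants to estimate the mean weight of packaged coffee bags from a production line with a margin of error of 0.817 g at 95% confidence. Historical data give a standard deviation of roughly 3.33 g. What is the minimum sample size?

For a mean, the margin of error is E = z·σ/√n, so n = (zσ/E)².
At 95% confidence, z = 1.960.
n = (1.960 × 3.33 / 0.817)² = 63.82
Round up: n = 64.

64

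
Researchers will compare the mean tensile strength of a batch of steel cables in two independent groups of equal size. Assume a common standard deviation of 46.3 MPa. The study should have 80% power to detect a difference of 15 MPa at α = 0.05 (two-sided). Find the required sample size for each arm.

150 per group

For two equal groups, n per group = 2·((z_{α/2} + z_β)·σ/δ)².
z_{α/2} = 1.960; z_β = 0.842 (power 80%).
n = 2 × (2.802 × 46.3 / 15)² = 2 × 74.80 = 149.60
Round up: n = 150 per group.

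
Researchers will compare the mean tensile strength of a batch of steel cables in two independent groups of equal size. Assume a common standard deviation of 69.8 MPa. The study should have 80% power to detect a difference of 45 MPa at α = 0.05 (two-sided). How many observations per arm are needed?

38 per group

For two equal groups, n per group = 2·((z_{α/2} + z_β)·σ/δ)².
z_{α/2} = 1.960; z_β = 0.842 (power 80%).
n = 2 × (2.802 × 69.8 / 45)² = 2 × 18.89 = 37.78
Round up: n = 38 per group.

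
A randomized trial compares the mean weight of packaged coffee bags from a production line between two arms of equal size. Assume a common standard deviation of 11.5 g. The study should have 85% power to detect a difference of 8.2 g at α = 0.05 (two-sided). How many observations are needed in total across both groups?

72 total

For two equal groups, n per group = 2·((z_{α/2} + z_β)·σ/δ)².
z_{α/2} = 1.960; z_β = 1.036 (power 85%).
n = 2 × (2.996 × 11.5 / 8.2)² = 2 × 17.65 = 35.30
Round up: n = 36 per group.
Total across both groups: 2 × 36 = 72.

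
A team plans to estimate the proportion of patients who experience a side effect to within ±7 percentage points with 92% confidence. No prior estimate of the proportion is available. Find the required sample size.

n = 157

For a proportion with margin E = 0.07 at 92% confidence, z = 1.751.
With no prior estimate, use p = 0.5, which maximizes p(1−p) at 0.25.
n = 0.25 × (z/E)² = 0.25 × (1.751/0.07)² = 156.43
Round up: n = 157.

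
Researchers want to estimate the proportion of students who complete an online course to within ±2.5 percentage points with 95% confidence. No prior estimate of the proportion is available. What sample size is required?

n = 1537

For a proportion with margin E = 0.025 at 95% confidence, z = 1.960.
With no prior estimate, use p = 0.5, which maximizes p(1−p) at 0.25.
n = 0.25 × (z/E)² = 0.25 × (1.960/0.025)² = 1536.64
Round up: n = 1537.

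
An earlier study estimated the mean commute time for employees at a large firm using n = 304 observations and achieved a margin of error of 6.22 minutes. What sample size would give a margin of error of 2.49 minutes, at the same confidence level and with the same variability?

Margin of error scales as 1/√n, so n₂ = n₁·(E₁/E₂)².
n₂ = 304 × (6.22/2.49)² = 304 × 6.24 = 1896.96
Round up: n₂ = 1897.

n = 1897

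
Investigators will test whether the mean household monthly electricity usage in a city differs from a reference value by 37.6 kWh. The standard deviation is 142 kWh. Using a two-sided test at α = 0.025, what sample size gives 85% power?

For a one-sample z-test, n = ((z_{α/2} + z_β)·σ/δ)².
z_{α/2} = 2.241 (two-sided α = 0.025); z_β = 1.036 (power 85% → β = 0.15).
n = (3.277 × 142 / 37.6)² = 153.16
Round up: n = 154.

154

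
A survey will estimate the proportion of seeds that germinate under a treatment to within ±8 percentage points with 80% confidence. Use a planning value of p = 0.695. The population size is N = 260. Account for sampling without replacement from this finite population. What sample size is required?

46

For a proportion with margin E = 0.08 at 80% confidence, z = 1.282.
n = p̂(1−p̂)(z/E)² = 0.695 × 0.305 × (1.282/0.08)² = 54.44 — call this n₀.
Finite-population correction with N = 260: n = n₀ / (1 + (n₀−1)/N) = 54.44 / 1.206 = 45.14
Round up: n = 46.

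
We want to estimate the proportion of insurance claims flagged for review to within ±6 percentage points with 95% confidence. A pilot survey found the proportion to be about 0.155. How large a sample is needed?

For a proportion with margin E = 0.06 at 95% confidence, z = 1.960.
n = p̂(1−p̂)(z/E)² = 0.155 × 0.845 × (1.960/0.06)² = 139.76
Round up: n = 140.

140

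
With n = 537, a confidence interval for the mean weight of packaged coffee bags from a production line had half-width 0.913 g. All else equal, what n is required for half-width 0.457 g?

Margin of error scales as 1/√n, so n₂ = n₁·(E₁/E₂)².
n₂ = 537 × (0.913/0.457)² = 537 × 3.991 = 2143.17
Round up: n₂ = 2144.

2144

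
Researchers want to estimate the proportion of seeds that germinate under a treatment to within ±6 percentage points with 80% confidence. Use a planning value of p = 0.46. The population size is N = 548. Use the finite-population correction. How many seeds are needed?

n = 95

For a proportion with margin E = 0.06 at 80% confidence, z = 1.282.
n = p̂(1−p̂)(z/E)² = 0.46 × 0.54 × (1.282/0.06)² = 113.40 — call this n₀.
Finite-population correction with N = 548: n = n₀ / (1 + (n₀−1)/N) = 113.40 / 1.205 = 94.11
Round up: n = 95.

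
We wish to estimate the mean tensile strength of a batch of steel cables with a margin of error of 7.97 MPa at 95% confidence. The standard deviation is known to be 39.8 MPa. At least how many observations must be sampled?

For a mean, the margin of error is E = z·σ/√n, so n = (zσ/E)².
At 95% confidence, z = 1.960.
n = (1.960 × 39.8 / 7.97)² = 95.80
Round up: n = 96.

96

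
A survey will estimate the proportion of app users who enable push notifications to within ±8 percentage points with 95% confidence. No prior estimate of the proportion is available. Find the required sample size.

151

For a proportion with margin E = 0.08 at 95% confidence, z = 1.960.
With no prior estimate, use p = 0.5, which maximizes p(1−p) at 0.25.
n = 0.25 × (z/E)² = 0.25 × (1.960/0.08)² = 150.06
Round up: n = 151.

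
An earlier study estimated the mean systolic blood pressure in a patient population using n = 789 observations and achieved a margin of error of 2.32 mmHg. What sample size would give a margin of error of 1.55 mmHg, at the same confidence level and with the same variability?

Margin of error scales as 1/√n, so n₂ = n₁·(E₁/E₂)².
n₂ = 789 × (2.32/1.55)² = 789 × 2.24 = 1767.36
Round up: n₂ = 1768.

n = 1768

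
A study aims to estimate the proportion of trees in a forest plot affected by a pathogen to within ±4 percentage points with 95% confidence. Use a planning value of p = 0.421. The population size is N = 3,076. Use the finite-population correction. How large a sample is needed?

For a proportion with margin E = 0.04 at 95% confidence, z = 1.960.
n = p̂(1−p̂)(z/E)² = 0.421 × 0.579 × (1.960/0.04)² = 585.27 — call this n₀.
Finite-population correction with N = 3,076: n = n₀ / (1 + (n₀−1)/N) = 585.27 / 1.19 = 491.82
Round up: n = 492.

n = 492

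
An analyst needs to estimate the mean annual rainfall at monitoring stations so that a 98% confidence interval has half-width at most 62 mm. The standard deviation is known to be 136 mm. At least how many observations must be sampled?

For a mean, the margin of error is E = z·σ/√n, so n = (zσ/E)².
At 98% confidence, z = 2.326.
n = (2.326 × 136 / 62)² = 26.03
Round up: n = 27.

27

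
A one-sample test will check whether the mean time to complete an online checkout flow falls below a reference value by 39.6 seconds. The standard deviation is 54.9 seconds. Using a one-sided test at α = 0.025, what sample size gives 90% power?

For a one-sample z-test, n = ((z_α + z_β)·σ/δ)².
z_α = 1.960 (one-sided α = 0.025); z_β = 1.282 (power 90% → β = 0.1).
n = (3.242 × 54.9 / 39.6)² = 20.20
Round up: n = 21.

21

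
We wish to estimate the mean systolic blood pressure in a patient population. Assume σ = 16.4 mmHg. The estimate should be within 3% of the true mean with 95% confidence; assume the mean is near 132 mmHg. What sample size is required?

For a mean, the margin of error is E = z·σ/√n, so n = (zσ/E)².
At 95% confidence, z = 1.960.
E = 3% of 132 = 3.96 mmHg.
n = (1.960 × 16.4 / 3.96)² = 65.89
Round up: n = 66.

66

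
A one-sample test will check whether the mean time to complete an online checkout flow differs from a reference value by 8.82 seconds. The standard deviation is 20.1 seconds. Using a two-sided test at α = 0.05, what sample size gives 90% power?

For a one-sample z-test, n = ((z_{α/2} + z_β)·σ/δ)².
z_{α/2} = 1.960 (two-sided α = 0.05); z_β = 1.282 (power 90% → β = 0.1).
n = (3.242 × 20.1 / 8.82)² = 54.59
Round up: n = 55.

55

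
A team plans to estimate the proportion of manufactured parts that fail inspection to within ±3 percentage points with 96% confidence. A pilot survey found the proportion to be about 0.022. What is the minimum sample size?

101

For a proportion with margin E = 0.03 at 96% confidence, z = 2.054.
n = p̂(1−p̂)(z/E)² = 0.022 × 0.978 × (2.054/0.03)² = 100.86
Round up: n = 101.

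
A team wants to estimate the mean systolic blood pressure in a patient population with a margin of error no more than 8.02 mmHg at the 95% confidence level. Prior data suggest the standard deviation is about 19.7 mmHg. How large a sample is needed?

For a mean, the margin of error is E = z·σ/√n, so n = (zσ/E)².
At 95% confidence, z = 1.960.
n = (1.960 × 19.7 / 8.02)² = 23.18
Round up: n = 24.

24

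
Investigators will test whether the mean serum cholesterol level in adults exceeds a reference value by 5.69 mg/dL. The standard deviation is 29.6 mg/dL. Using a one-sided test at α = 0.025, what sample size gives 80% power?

For a one-sample z-test, n = ((z_α + z_β)·σ/δ)².
z_α = 1.960 (one-sided α = 0.025); z_β = 0.842 (power 80% → β = 0.2).
n = (2.802 × 29.6 / 5.69)² = 212.47
Round up: n = 213.

213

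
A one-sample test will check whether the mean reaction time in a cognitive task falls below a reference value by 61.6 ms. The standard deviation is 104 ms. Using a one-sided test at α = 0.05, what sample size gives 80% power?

For a one-sample z-test, n = ((z_α + z_β)·σ/δ)².
z_α = 1.645 (one-sided α = 0.05); z_β = 0.842 (power 80% → β = 0.2).
n = (2.487 × 104 / 61.6)² = 17.63
Round up: n = 18.

18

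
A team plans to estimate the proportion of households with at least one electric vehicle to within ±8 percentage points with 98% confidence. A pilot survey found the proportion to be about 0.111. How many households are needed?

84

For a proportion with margin E = 0.08 at 98% confidence, z = 2.326.
n = p̂(1−p̂)(z/E)² = 0.111 × 0.889 × (2.326/0.08)² = 83.42
Round up: n = 84.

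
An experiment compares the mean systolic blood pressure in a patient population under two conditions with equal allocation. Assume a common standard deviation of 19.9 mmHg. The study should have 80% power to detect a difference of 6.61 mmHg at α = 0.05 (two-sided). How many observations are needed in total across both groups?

286 total

For two equal groups, n per group = 2·((z_{α/2} + z_β)·σ/δ)².
z_{α/2} = 1.960; z_β = 0.842 (power 80%).
n = 2 × (2.802 × 19.9 / 6.61)² = 2 × 71.16 = 142.32
Round up: n = 143 per group.
Total across both groups: 2 × 143 = 286.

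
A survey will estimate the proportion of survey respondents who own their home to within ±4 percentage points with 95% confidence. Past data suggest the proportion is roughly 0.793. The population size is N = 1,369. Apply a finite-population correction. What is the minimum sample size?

For a proportion with margin E = 0.04 at 95% confidence, z = 1.960.
n = p̂(1−p̂)(z/E)² = 0.793 × 0.207 × (1.960/0.04)² = 394.13 — call this n₀.
Finite-population correction with N = 1,369: n = n₀ / (1 + (n₀−1)/N) = 394.13 / 1.287 = 306.24
Round up: n = 307.

307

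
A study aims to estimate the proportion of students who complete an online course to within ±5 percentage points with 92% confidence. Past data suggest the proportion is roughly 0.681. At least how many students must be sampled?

267

For a proportion with margin E = 0.05 at 92% confidence, z = 1.751.
n = p̂(1−p̂)(z/E)² = 0.681 × 0.319 × (1.751/0.05)² = 266.42
Round up: n = 267.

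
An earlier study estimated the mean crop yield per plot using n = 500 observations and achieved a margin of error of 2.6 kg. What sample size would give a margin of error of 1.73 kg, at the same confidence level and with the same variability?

1130

Margin of error scales as 1/√n, so n₂ = n₁·(E₁/E₂)².
n₂ = 500 × (2.6/1.73)² = 500 × 2.259 = 1129.50
Round up: n₂ = 1130.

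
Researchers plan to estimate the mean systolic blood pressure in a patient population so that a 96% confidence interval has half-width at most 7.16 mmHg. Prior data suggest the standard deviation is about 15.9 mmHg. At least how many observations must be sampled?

n = 21

For a mean, the margin of error is E = z·σ/√n, so n = (zσ/E)².
At 96% confidence, z = 2.054.
n = (2.054 × 15.9 / 7.16)² = 20.81
Round up: n = 21.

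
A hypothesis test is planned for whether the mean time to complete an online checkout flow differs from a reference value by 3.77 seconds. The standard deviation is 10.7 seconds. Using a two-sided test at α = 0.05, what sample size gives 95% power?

105

For a one-sample z-test, n = ((z_{α/2} + z_β)·σ/δ)².
z_{α/2} = 1.960 (two-sided α = 0.05); z_β = 1.645 (power 95% → β = 0.05).
n = (3.605 × 10.7 / 3.77)² = 104.69
Round up: n = 105.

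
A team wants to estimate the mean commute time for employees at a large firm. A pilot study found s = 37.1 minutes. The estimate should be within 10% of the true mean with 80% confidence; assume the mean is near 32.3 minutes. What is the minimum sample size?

217

For a mean, the margin of error is E = z·σ/√n, so n = (zσ/E)².
At 80% confidence, z = 1.282.
E = 10% of 32.3 = 3.23 minutes.
n = (1.282 × 37.1 / 3.23)² = 216.83
Round up: n = 217.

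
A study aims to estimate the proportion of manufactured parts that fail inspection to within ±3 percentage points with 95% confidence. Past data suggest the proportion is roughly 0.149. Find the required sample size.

542

For a proportion with margin E = 0.03 at 95% confidence, z = 1.960.
n = p̂(1−p̂)(z/E)² = 0.149 × 0.851 × (1.960/0.03)² = 541.23
Round up: n = 542.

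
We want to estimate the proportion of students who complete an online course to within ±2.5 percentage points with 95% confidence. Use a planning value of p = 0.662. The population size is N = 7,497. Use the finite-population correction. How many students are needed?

For a proportion with margin E = 0.025 at 95% confidence, z = 1.960.
n = p̂(1−p̂)(z/E)² = 0.662 × 0.338 × (1.960/0.025)² = 1375.33 — call this n₀.
Finite-population correction with N = 7,497: n = n₀ / (1 + (n₀−1)/N) = 1375.33 / 1.183 = 1162.58
Round up: n = 1163.

1163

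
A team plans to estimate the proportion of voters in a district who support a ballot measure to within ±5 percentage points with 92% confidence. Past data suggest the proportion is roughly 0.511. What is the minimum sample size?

For a proportion with margin E = 0.05 at 92% confidence, z = 1.751.
n = p̂(1−p̂)(z/E)² = 0.511 × 0.489 × (1.751/0.05)² = 306.45
Round up: n = 307.

307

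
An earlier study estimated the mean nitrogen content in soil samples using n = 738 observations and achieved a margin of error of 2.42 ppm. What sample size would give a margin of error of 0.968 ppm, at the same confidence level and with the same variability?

Margin of error scales as 1/√n, so n₂ = n₁·(E₁/E₂)².
n₂ = 738 × (2.42/0.968)² = 738 × 6.25 = 4612.50
Round up: n₂ = 4613.

4613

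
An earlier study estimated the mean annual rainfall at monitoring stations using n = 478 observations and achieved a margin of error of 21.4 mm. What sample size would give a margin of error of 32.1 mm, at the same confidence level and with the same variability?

Margin of error scales as 1/√n, so n₂ = n₁·(E₁/E₂)².
n₂ = 478 × (21.4/32.1)² = 478 × 0.4444 = 212.42
Round up: n₂ = 213.

213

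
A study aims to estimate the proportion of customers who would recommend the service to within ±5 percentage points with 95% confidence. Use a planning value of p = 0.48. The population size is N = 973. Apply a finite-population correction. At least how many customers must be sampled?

For a proportion with margin E = 0.05 at 95% confidence, z = 1.960.
n = p̂(1−p̂)(z/E)² = 0.48 × 0.52 × (1.960/0.05)² = 383.55 — call this n₀.
Finite-population correction with N = 973: n = n₀ / (1 + (n₀−1)/N) = 383.55 / 1.393 = 275.34
Round up: n = 276.

276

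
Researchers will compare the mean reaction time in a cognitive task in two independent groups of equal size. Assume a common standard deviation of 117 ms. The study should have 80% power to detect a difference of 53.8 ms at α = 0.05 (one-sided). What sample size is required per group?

59 per group

For two equal groups, n per group = 2·((z_α + z_β)·σ/δ)².
z_α = 1.645; z_β = 0.842 (power 80%).
n = 2 × (2.487 × 117 / 53.8)² = 2 × 29.25 = 58.50
Round up: n = 59 per group.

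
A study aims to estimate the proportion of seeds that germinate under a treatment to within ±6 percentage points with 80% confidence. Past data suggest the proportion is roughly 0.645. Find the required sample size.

For a proportion with margin E = 0.06 at 80% confidence, z = 1.282.
n = p̂(1−p̂)(z/E)² = 0.645 × 0.355 × (1.282/0.06)² = 104.53
Round up: n = 105.

105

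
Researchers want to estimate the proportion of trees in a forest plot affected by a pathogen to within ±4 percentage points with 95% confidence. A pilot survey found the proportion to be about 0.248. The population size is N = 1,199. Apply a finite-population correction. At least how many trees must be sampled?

327

For a proportion with margin E = 0.04 at 95% confidence, z = 1.960.
n = p̂(1−p̂)(z/E)² = 0.248 × 0.752 × (1.960/0.04)² = 447.78 — call this n₀.
Finite-population correction with N = 1,199: n = n₀ / (1 + (n₀−1)/N) = 447.78 / 1.373 = 326.13
Round up: n = 327.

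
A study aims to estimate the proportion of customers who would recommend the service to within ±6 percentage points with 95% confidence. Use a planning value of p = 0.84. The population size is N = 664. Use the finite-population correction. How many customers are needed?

For a proportion with margin E = 0.06 at 95% confidence, z = 1.960.
n = p̂(1−p̂)(z/E)² = 0.84 × 0.16 × (1.960/0.06)² = 143.42 — call this n₀.
Finite-population correction with N = 664: n = n₀ / (1 + (n₀−1)/N) = 143.42 / 1.214 = 118.14
Round up: n = 119.

119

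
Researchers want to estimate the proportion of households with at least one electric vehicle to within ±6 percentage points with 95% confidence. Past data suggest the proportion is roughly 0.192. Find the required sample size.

For a proportion with margin E = 0.06 at 95% confidence, z = 1.960.
n = p̂(1−p̂)(z/E)² = 0.192 × 0.808 × (1.960/0.06)² = 165.55
Round up: n = 166.

n = 166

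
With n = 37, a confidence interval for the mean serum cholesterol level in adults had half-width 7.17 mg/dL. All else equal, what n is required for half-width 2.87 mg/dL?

231

Margin of error scales as 1/√n, so n₂ = n₁·(E₁/E₂)².
n₂ = 37 × (7.17/2.87)² = 37 × 6.241 = 230.92
Round up: n₂ = 231.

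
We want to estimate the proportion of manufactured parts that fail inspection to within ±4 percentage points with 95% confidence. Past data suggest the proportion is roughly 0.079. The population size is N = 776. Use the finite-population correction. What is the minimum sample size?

143

For a proportion with margin E = 0.04 at 95% confidence, z = 1.960.
n = p̂(1−p̂)(z/E)² = 0.079 × 0.921 × (1.960/0.04)² = 174.69 — call this n₀.
Finite-population correction with N = 776: n = n₀ / (1 + (n₀−1)/N) = 174.69 / 1.224 = 142.72
Round up: n = 143.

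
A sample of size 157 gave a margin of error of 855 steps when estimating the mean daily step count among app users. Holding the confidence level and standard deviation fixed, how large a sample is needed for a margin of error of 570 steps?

354

Margin of error scales as 1/√n, so n₂ = n₁·(E₁/E₂)².
n₂ = 157 × (855/570)² = 157 × 2.25 = 353.25
Round up: n₂ = 354.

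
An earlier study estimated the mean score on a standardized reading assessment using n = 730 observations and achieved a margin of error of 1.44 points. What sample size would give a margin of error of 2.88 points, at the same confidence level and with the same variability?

183

Margin of error scales as 1/√n, so n₂ = n₁·(E₁/E₂)².
n₂ = 730 × (1.44/2.88)² = 730 × 0.25 = 182.50
Round up: n₂ = 183.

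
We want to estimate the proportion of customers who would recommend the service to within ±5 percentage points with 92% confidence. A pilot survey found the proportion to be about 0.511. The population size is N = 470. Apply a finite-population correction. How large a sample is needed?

186

For a proportion with margin E = 0.05 at 92% confidence, z = 1.751.
n = p̂(1−p̂)(z/E)² = 0.511 × 0.489 × (1.751/0.05)² = 306.45 — call this n₀.
Finite-population correction with N = 470: n = n₀ / (1 + (n₀−1)/N) = 306.45 / 1.65 = 185.73
Round up: n = 186.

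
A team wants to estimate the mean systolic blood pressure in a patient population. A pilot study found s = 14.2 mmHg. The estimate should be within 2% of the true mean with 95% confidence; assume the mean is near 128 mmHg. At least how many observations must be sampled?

For a mean, the margin of error is E = z·σ/√n, so n = (zσ/E)².
At 95% confidence, z = 1.960.
E = 2% of 128 = 2.56 mmHg.
n = (1.960 × 14.2 / 2.56)² = 118.20
Round up: n = 119.

119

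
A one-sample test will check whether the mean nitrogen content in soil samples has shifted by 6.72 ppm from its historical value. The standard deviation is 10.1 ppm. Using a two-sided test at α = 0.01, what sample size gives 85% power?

n = 30

For a one-sample z-test, n = ((z_{α/2} + z_β)·σ/δ)².
z_{α/2} = 2.576 (two-sided α = 0.01); z_β = 1.036 (power 85% → β = 0.15).
n = (3.612 × 10.1 / 6.72)² = 29.47
Round up: n = 30.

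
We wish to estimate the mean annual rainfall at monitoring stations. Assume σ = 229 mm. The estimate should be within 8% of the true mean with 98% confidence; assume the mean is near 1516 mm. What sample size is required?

n = 20

For a mean, the margin of error is E = z·σ/√n, so n = (zσ/E)².
At 98% confidence, z = 2.326.
E = 8% of 1516 = 121.3 mm.
n = (2.326 × 229 / 121.3)² = 19.29
Round up: n = 20.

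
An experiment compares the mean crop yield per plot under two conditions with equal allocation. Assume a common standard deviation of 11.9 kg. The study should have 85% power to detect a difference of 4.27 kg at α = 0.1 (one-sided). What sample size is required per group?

84 per group

For two equal groups, n per group = 2·((z_α + z_β)·σ/δ)².
z_α = 1.282; z_β = 1.036 (power 85%).
n = 2 × (2.318 × 11.9 / 4.27)² = 2 × 41.73 = 83.46
Round up: n = 84 per group.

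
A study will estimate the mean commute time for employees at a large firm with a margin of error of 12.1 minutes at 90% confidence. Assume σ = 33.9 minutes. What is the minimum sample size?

22

For a mean, the margin of error is E = z·σ/√n, so n = (zσ/E)².
At 90% confidence, z = 1.645.
n = (1.645 × 33.9 / 12.1)² = 21.24
Round up: n = 22.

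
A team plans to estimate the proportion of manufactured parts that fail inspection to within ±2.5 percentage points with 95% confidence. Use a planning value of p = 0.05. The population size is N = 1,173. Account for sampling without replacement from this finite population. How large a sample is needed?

For a proportion with margin E = 0.025 at 95% confidence, z = 1.960.
n = p̂(1−p̂)(z/E)² = 0.05 × 0.95 × (1.960/0.025)² = 291.96 — call this n₀.
Finite-population correction with N = 1,173: n = n₀ / (1 + (n₀−1)/N) = 291.96 / 1.248 = 233.94
Round up: n = 234.

n = 234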